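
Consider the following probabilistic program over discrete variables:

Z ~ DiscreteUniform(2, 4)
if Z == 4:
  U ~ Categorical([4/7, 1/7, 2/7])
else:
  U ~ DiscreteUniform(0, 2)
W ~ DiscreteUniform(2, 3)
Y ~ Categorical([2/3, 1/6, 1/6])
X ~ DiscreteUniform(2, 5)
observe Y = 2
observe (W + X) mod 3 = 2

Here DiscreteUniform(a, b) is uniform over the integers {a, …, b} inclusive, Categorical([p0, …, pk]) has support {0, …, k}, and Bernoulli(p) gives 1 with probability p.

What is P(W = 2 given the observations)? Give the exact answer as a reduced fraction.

P(W = 2 | obs) = 1/3

Enumerate traces; 27 have nonzero weight after conditioning:
  (Z=2, U=0, W=2, Y=2, X=3) weight 1/432
  (Z=2, U=0, W=3, Y=2, X=2) weight 1/432
  (Z=2, U=0, W=3, Y=2, X=5) weight 1/432
  (Z=2, U=1, W=2, Y=2, X=3) weight 1/432
  (Z=2, U=1, W=3, Y=2, X=2) weight 1/432
  (Z=2, U=1, W=3, Y=2, X=5) weight 1/432
  (Z=2, U=2, W=2, Y=2, X=3) weight 1/432
  (Z=2, U=2, W=3, Y=2, X=2) weight 1/432
  … 19 more
Group by W:
  weight(W=2) = 1/48
  weight(W=3) = 1/24
Total weight = 1/48 + 1/24 = 1/16
P(W=2 | obs) = 1/48 / 1/16 = 1/3
P(W=3 | obs) = 1/24 / 1/16 = 2/3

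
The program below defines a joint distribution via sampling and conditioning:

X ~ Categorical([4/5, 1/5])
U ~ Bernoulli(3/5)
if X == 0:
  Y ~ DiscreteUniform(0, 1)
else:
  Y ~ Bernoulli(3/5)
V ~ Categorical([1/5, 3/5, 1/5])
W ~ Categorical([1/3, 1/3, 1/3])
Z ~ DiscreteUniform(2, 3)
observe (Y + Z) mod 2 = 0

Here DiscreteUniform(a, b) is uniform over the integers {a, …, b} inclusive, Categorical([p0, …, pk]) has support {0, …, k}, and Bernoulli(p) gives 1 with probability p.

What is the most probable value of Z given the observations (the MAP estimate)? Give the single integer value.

argmax_v P(Z = v | obs) = 3

Enumerate traces; 72 have nonzero weight after conditioning:
  (X=0, U=0, Y=0, V=0, W=0, Z=2) weight 2/375
  (X=0, U=0, Y=0, V=0, W=1, Z=2) weight 2/375
  (X=0, U=0, Y=0, V=0, W=2, Z=2) weight 2/375
  (X=0, U=0, Y=0, V=1, W=0, Z=2) weight 2/125
  (X=0, U=0, Y=0, V=1, W=1, Z=2) weight 2/125
  (X=0, U=0, Y=0, V=1, W=2, Z=2) weight 2/125
  (X=0, U=0, Y=0, V=2, W=0, Z=2) weight 2/375
  (X=0, U=0, Y=0, V=2, W=1, Z=2) weight 2/375
  (X=0, U=0, Y=1, V=0, W=0, Z=3) weight 2/375
  … 63 more
Group by Z:
  weight(Z=2) = 6/25
  weight(Z=3) = 13/50
Total weight = 6/25 + 13/50 = 1/2
P(Z=2 | obs) = 6/25 / 1/2 = 12/25
P(Z=3 | obs) = 13/50 / 1/2 = 13/25
argmax = 3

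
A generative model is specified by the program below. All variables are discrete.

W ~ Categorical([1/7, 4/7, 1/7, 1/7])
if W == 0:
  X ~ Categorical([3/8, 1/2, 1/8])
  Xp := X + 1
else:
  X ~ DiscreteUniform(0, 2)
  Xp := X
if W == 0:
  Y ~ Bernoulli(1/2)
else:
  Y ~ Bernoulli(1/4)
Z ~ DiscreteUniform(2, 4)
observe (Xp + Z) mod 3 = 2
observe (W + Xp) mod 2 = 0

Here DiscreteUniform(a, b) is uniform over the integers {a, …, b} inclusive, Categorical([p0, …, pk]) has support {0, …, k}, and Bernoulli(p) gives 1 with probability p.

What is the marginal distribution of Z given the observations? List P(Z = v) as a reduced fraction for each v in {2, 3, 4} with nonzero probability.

P(Z=2) = 2/17, P(Z=3) = 5/17, P(Z=4) = 10/17

Enumerate traces; 10 have nonzero weight after conditioning:
  (W=0, X=1, Y=0, Z=3) weight 1/84
  (W=0, X=1, Y=1, Z=3) weight 1/84
  (W=1, X=1, Y=0, Z=4) weight 1/21
  (W=1, X=1, Y=1, Z=4) weight 1/63
  (W=2, X=0, Y=0, Z=2) weight 1/84
  (W=2, X=0, Y=1, Z=2) weight 1/252
  (W=2, X=2, Y=0, Z=3) weight 1/84
  (W=2, X=2, Y=1, Z=3) weight 1/252
  … 2 more
Group by Z:
  weight(Z=2) = 1/63
  weight(Z=3) = 5/126
  weight(Z=4) = 5/63
Total weight = 1/63 + 5/126 + 5/63 = 17/126
P(Z=2 | obs) = 1/63 / 17/126 = 2/17
P(Z=3 | obs) = 5/126 / 17/126 = 5/17
P(Z=4 | obs) = 5/63 / 17/126 = 10/17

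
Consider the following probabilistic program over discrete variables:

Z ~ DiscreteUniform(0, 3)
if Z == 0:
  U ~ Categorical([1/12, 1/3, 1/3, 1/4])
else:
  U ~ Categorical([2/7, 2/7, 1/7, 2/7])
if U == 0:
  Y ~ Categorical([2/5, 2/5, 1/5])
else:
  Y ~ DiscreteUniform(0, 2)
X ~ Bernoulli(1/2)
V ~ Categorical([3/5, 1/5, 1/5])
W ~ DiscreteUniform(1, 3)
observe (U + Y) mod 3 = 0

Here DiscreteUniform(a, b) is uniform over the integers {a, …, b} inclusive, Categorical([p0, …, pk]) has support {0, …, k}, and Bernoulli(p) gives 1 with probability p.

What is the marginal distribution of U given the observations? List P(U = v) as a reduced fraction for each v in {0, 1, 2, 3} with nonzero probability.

Enumerate traces; 288 have nonzero weight after conditioning:
  (Z=0, U=0, Y=0, X=0, V=0, W=1) weight 1/1200
  (Z=0, U=0, Y=0, X=0, V=0, W=2) weight 1/1200
  (Z=0, U=0, Y=0, X=0, V=0, W=3) weight 1/1200
  (Z=0, U=0, Y=0, X=0, V=1, W=1) weight 1/3600
  (Z=0, U=0, Y=0, X=0, V=1, W=2) weight 1/3600
  (Z=0, U=0, Y=0, X=0, V=1, W=3) weight 1/3600
  (Z=0, U=0, Y=0, X=0, V=2, W=1) weight 1/3600
  (Z=0, U=0, Y=0, X=0, V=2, W=2) weight 1/3600
  (Z=0, U=1, Y=2, X=0, V=0, W=1) weight 1/360
  (Z=0, U=2, Y=1, X=0, V=0, W=1) weight 1/360
  … 278 more
Group by U:
  weight(U=0) = 79/840
  weight(U=1) = 25/252
  weight(U=2) = 4/63
  weight(U=3) = 31/336
Total weight = 79/840 + 25/252 + 4/63 + 31/336 = 1759/5040
P(U=0 | obs) = 79/840 / 1759/5040 = 474/1759
P(U=1 | obs) = 25/252 / 1759/5040 = 500/1759
P(U=2 | obs) = 4/63 / 1759/5040 = 320/1759
P(U=3 | obs) = 31/336 / 1759/5040 = 465/1759

P(U=0) = 474/1759, P(U=1) = 500/1759, P(U=2) = 320/1759, P(U=3) = 465/1759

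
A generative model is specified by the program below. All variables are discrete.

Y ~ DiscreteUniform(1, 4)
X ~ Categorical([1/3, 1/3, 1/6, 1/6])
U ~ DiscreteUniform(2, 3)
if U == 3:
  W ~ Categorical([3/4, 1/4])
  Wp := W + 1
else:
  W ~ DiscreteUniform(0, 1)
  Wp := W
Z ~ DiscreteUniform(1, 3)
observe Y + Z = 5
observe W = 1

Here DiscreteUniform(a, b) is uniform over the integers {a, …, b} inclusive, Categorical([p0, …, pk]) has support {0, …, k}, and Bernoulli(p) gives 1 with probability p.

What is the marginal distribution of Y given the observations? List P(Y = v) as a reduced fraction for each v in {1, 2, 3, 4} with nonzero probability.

Enumerate traces; 24 have nonzero weight after conditioning:
  (Y=2, X=0, U=2, W=1, Z=3) weight 1/144
  (Y=2, X=0, U=3, W=1, Z=3) weight 1/288
  (Y=2, X=1, U=2, W=1, Z=3) weight 1/144
  (Y=2, X=1, U=3, W=1, Z=3) weight 1/288
  (Y=2, X=2, U=2, W=1, Z=3) weight 1/288
  (Y=2, X=2, U=3, W=1, Z=3) weight 1/576
  (Y=2, X=3, U=2, W=1, Z=3) weight 1/288
  (Y=2, X=3, U=3, W=1, Z=3) weight 1/576
  (Y=3, X=0, U=2, W=1, Z=2) weight 1/144
  (Y=4, X=0, U=2, W=1, Z=1) weight 1/144
  … 14 more
Group by Y:
  weight(Y=2) = 1/32
  weight(Y=3) = 1/32
  weight(Y=4) = 1/32
Total weight = 1/32 + 1/32 + 1/32 = 3/32
P(Y=2 | obs) = 1/32 / 3/32 = 1/3
P(Y=3 | obs) = 1/32 / 3/32 = 1/3
P(Y=4 | obs) = 1/32 / 3/32 = 1/3

P(Y=2) = 1/3, P(Y=3) = 1/3, P(Y=4) = 1/3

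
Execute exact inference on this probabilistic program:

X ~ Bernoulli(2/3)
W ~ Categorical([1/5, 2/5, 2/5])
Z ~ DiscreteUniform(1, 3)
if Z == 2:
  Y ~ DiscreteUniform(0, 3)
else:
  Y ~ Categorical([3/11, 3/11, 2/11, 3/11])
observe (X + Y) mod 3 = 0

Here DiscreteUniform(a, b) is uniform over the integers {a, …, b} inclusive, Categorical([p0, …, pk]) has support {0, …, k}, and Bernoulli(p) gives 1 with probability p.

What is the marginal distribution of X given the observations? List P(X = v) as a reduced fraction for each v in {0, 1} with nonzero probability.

P(X=0) = 35/62, P(X=1) = 27/62

Enumerate traces; 27 have nonzero weight after conditioning:
  (X=0, W=0, Z=1, Y=0) weight 1/165
  (X=0, W=0, Z=1, Y=3) weight 1/165
  (X=0, W=0, Z=2, Y=0) weight 1/180
  (X=0, W=0, Z=2, Y=3) weight 1/180
  (X=0, W=0, Z=3, Y=0) weight 1/165
  (X=0, W=0, Z=3, Y=3) weight 1/165
  (X=0, W=1, Z=1, Y=0) weight 2/165
  (X=0, W=1, Z=1, Y=3) weight 2/165
  (X=1, W=0, Z=1, Y=2) weight 4/495
  … 18 more
Group by X:
  weight(X=0) = 35/198
  weight(X=1) = 3/22
Total weight = 35/198 + 3/22 = 31/99
P(X=0 | obs) = 35/198 / 31/99 = 35/62
P(X=1 | obs) = 3/22 / 31/99 = 27/62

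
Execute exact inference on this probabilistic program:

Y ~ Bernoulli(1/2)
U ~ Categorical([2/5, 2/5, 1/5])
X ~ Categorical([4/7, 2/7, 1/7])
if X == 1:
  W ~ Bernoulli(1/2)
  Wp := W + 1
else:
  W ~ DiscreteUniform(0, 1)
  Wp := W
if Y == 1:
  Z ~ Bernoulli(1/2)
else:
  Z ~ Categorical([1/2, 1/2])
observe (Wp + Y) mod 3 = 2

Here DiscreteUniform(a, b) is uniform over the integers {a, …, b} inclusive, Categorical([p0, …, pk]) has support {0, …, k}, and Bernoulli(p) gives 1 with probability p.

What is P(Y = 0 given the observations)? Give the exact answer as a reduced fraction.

Enumerate traces; 24 have nonzero weight after conditioning:
  (Y=0, U=0, X=1, W=1, Z=0) weight 1/70
  (Y=0, U=0, X=1, W=1, Z=1) weight 1/70
  (Y=0, U=1, X=1, W=1, Z=0) weight 1/70
  (Y=0, U=1, X=1, W=1, Z=1) weight 1/70
  (Y=0, U=2, X=1, W=1, Z=0) weight 1/140
  (Y=0, U=2, X=1, W=1, Z=1) weight 1/140
  (Y=1, U=0, X=0, W=1, Z=0) weight 1/35
  (Y=1, U=0, X=0, W=1, Z=1) weight 1/35
  … 16 more
Group by Y:
  weight(Y=0) = 1/14
  weight(Y=1) = 1/4
Total weight = 1/14 + 1/4 = 9/28
P(Y=0 | obs) = 1/14 / 9/28 = 2/9
P(Y=1 | obs) = 1/4 / 9/28 = 7/9

P(Y = 0 | obs) = 2/9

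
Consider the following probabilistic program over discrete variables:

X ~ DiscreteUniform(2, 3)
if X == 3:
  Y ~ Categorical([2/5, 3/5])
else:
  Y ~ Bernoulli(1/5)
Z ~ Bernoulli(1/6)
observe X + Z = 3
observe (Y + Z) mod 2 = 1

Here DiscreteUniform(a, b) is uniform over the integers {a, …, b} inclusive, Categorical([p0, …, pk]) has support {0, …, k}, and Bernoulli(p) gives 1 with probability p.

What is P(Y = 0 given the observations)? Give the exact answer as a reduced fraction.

Enumerate traces; 2 have nonzero weight after conditioning:
  (X=2, Y=0, Z=1) weight 1/15
  (X=3, Y=1, Z=0) weight 1/4
Group by Y:
  weight(Y=0) = 1/15
  weight(Y=1) = 1/4
Total weight = 1/15 + 1/4 = 19/60
P(Y=0 | obs) = 1/15 / 19/60 = 4/19
P(Y=1 | obs) = 1/4 / 19/60 = 15/19

P(Y = 0 | obs) = 4/19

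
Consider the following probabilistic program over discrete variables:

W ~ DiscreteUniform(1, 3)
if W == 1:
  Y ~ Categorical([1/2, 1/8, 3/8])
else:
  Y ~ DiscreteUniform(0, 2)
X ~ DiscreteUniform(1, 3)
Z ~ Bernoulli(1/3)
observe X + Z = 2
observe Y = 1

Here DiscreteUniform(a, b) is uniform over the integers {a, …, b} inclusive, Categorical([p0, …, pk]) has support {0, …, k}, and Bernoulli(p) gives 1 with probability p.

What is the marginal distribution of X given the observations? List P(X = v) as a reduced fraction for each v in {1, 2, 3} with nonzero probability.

Enumerate traces; 6 have nonzero weight after conditioning:
  (W=1, Y=1, X=1, Z=1) weight 1/216
  (W=1, Y=1, X=2, Z=0) weight 1/108
  (W=2, Y=1, X=1, Z=1) weight 1/81
  (W=2, Y=1, X=2, Z=0) weight 2/81
  (W=3, Y=1, X=1, Z=1) weight 1/81
  (W=3, Y=1, X=2, Z=0) weight 2/81
Group by X:
  weight(X=1) = 19/648
  weight(X=2) = 19/324
Total weight = 19/648 + 19/324 = 19/216
P(X=1 | obs) = 19/648 / 19/216 = 1/3
P(X=2 | obs) = 19/324 / 19/216 = 2/3

P(X=1) = 1/3, P(X=2) = 2/3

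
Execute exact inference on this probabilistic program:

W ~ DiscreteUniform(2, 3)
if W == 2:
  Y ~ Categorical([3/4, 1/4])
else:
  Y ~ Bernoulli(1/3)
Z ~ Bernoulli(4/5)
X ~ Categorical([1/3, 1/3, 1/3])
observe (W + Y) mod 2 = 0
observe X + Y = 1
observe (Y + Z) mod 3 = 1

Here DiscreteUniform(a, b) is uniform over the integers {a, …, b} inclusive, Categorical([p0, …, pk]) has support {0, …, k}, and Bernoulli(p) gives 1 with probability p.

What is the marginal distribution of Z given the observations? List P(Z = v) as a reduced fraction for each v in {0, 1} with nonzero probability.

P(Z=0) = 1/10, P(Z=1) = 9/10

Enumerate traces; 2 have nonzero weight after conditioning:
  (W=2, Y=0, Z=1, X=1) weight 1/10
  (W=3, Y=1, Z=0, X=0) weight 1/90
Group by Z:
  weight(Z=0) = 1/90
  weight(Z=1) = 1/10
Total weight = 1/90 + 1/10 = 1/9
P(Z=0 | obs) = 1/90 / 1/9 = 1/10
P(Z=1 | obs) = 1/10 / 1/9 = 9/10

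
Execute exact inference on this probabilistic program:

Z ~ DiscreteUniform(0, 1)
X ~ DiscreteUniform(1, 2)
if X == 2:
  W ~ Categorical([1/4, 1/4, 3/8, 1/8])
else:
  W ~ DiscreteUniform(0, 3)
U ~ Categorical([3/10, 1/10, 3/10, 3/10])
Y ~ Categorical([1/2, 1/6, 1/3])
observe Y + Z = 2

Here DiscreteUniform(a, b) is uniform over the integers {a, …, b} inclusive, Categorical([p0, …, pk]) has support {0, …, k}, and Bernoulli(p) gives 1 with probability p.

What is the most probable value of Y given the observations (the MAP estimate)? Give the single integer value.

argmax_v P(Y = v | obs) = 2

Enumerate traces; 64 have nonzero weight after conditioning:
  (Z=0, X=1, W=0, U=0, Y=2) weight 1/160
  (Z=0, X=1, W=0, U=1, Y=2) weight 1/480
  (Z=0, X=1, W=0, U=2, Y=2) weight 1/160
  (Z=0, X=1, W=0, U=3, Y=2) weight 1/160
  (Z=0, X=1, W=1, U=0, Y=2) weight 1/160
  (Z=0, X=1, W=1, U=1, Y=2) weight 1/480
  (Z=0, X=1, W=1, U=2, Y=2) weight 1/160
  (Z=0, X=1, W=1, U=3, Y=2) weight 1/160
  (Z=1, X=1, W=0, U=0, Y=1) weight 1/320
  … 55 more
Group by Y:
  weight(Y=1) = 1/12
  weight(Y=2) = 1/6
Total weight = 1/12 + 1/6 = 1/4
P(Y=1 | obs) = 1/12 / 1/4 = 1/3
P(Y=2 | obs) = 1/6 / 1/4 = 2/3
argmax = 2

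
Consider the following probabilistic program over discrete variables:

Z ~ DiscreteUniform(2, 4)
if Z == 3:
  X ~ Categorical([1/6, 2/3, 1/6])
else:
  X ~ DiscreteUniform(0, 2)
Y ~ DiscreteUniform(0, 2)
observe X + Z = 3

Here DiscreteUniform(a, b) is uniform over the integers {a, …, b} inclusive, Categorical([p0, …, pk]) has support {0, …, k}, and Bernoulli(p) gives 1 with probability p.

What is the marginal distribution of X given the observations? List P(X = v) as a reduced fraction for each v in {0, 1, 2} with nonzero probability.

P(X=0) = 1/3, P(X=1) = 2/3

Enumerate traces; 6 have nonzero weight after conditioning:
  (Z=2, X=1, Y=0) weight 1/27
  (Z=2, X=1, Y=1) weight 1/27
  (Z=2, X=1, Y=2) weight 1/27
  (Z=3, X=0, Y=0) weight 1/54
  (Z=3, X=0, Y=1) weight 1/54
  (Z=3, X=0, Y=2) weight 1/54
Group by X:
  weight(X=0) = 1/18
  weight(X=1) = 1/9
Total weight = 1/18 + 1/9 = 1/6
P(X=0 | obs) = 1/18 / 1/6 = 1/3
P(X=1 | obs) = 1/9 / 1/6 = 2/3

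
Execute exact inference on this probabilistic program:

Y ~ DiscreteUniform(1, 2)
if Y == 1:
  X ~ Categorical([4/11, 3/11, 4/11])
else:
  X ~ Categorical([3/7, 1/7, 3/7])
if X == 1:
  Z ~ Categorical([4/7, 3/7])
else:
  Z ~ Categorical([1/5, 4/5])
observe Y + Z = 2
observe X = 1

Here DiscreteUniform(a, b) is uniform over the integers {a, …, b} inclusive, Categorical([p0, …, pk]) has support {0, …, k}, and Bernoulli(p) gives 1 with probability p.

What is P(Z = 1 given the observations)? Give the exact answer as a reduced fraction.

Enumerate traces; 2 have nonzero weight after conditioning:
  (Y=1, X=1, Z=1) weight 9/154
  (Y=2, X=1, Z=0) weight 2/49
Group by Z:
  weight(Z=0) = 2/49
  weight(Z=1) = 9/154
Total weight = 2/49 + 9/154 = 107/1078
P(Z=0 | obs) = 2/49 / 107/1078 = 44/107
P(Z=1 | obs) = 9/154 / 107/1078 = 63/107

P(Z = 1 | obs) = 63/107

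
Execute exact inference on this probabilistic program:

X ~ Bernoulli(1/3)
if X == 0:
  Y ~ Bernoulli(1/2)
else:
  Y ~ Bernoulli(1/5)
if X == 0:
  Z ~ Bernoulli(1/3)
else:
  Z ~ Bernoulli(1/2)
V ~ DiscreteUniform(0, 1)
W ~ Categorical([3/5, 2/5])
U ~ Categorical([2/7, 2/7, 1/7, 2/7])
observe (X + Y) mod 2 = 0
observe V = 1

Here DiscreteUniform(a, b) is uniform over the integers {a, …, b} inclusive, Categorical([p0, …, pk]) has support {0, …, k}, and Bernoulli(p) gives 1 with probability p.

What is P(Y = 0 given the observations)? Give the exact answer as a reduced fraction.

P(Y = 0 | obs) = 5/6

Enumerate traces; 32 have nonzero weight after conditioning:
  (X=0, Y=0, Z=0, V=1, W=0, U=0) weight 2/105
  (X=0, Y=0, Z=0, V=1, W=0, U=1) weight 2/105
  (X=0, Y=0, Z=0, V=1, W=0, U=2) weight 1/105
  (X=0, Y=0, Z=0, V=1, W=0, U=3) weight 2/105
  (X=0, Y=0, Z=0, V=1, W=1, U=0) weight 4/315
  (X=0, Y=0, Z=0, V=1, W=1, U=1) weight 4/315
  (X=0, Y=0, Z=0, V=1, W=1, U=2) weight 2/315
  (X=0, Y=0, Z=0, V=1, W=1, U=3) weight 4/315
  (X=1, Y=1, Z=0, V=1, W=0, U=0) weight 1/350
  … 23 more
Group by Y:
  weight(Y=0) = 1/6
  weight(Y=1) = 1/30
Total weight = 1/6 + 1/30 = 1/5
P(Y=0 | obs) = 1/6 / 1/5 = 5/6
P(Y=1 | obs) = 1/30 / 1/5 = 1/6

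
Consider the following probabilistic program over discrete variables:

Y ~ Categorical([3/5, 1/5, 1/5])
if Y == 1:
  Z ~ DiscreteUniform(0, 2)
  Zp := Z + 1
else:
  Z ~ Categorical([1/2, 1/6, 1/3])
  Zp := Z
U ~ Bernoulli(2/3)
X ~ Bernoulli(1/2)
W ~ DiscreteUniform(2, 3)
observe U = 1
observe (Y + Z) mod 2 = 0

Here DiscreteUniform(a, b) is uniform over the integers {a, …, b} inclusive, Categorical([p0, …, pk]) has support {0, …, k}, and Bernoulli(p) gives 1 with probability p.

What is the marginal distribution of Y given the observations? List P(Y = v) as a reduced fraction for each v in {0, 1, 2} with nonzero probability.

P(Y=0) = 15/22, P(Y=1) = 1/11, P(Y=2) = 5/22

Enumerate traces; 20 have nonzero weight after conditioning:
  (Y=0, Z=0, U=1, X=0, W=2) weight 1/20
  (Y=0, Z=0, U=1, X=0, W=3) weight 1/20
  (Y=0, Z=0, U=1, X=1, W=2) weight 1/20
  (Y=0, Z=0, U=1, X=1, W=3) weight 1/20
  (Y=0, Z=2, U=1, X=0, W=2) weight 1/30
  (Y=0, Z=2, U=1, X=0, W=3) weight 1/30
  (Y=0, Z=2, U=1, X=1, W=2) weight 1/30
  (Y=0, Z=2, U=1, X=1, W=3) weight 1/30
  (Y=1, Z=1, U=1, X=0, W=2) weight 1/90
  (Y=2, Z=0, U=1, X=0, W=2) weight 1/60
  … 10 more
Group by Y:
  weight(Y=0) = 1/3
  weight(Y=1) = 2/45
  weight(Y=2) = 1/9
Total weight = 1/3 + 2/45 + 1/9 = 22/45
P(Y=0 | obs) = 1/3 / 22/45 = 15/22
P(Y=1 | obs) = 2/45 / 22/45 = 1/11
P(Y=2 | obs) = 1/9 / 22/45 = 5/22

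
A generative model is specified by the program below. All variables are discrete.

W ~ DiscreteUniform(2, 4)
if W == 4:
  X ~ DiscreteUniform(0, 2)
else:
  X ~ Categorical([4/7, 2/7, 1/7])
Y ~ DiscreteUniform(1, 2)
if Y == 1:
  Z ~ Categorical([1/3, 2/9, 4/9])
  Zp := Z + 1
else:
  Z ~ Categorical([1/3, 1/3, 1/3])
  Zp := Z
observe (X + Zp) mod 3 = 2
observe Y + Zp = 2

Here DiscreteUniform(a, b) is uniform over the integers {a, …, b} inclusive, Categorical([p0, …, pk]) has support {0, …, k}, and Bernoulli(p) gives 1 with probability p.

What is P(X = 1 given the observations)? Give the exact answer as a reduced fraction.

Enumerate traces; 6 have nonzero weight after conditioning:
  (W=2, X=1, Y=1, Z=0) weight 1/63
  (W=2, X=2, Y=2, Z=0) weight 1/126
  (W=3, X=1, Y=1, Z=0) weight 1/63
  (W=3, X=2, Y=2, Z=0) weight 1/126
  (W=4, X=1, Y=1, Z=0) weight 1/54
  (W=4, X=2, Y=2, Z=0) weight 1/54
Group by X:
  weight(X=1) = 19/378
  weight(X=2) = 13/378
Total weight = 19/378 + 13/378 = 16/189
P(X=1 | obs) = 19/378 / 16/189 = 19/32
P(X=2 | obs) = 13/378 / 16/189 = 13/32

P(X = 1 | obs) = 19/32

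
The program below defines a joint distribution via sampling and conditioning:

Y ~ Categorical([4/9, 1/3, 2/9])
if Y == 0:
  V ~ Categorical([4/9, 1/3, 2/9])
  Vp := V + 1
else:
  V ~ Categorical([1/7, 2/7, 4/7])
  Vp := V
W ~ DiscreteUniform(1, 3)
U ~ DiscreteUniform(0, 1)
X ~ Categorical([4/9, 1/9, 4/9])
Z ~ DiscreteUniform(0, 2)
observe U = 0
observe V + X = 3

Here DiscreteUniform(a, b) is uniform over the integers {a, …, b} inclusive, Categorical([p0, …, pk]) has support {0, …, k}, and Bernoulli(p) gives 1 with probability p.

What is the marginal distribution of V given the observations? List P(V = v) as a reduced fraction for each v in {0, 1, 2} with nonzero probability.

Enumerate traces; 54 have nonzero weight after conditioning:
  (Y=0, V=1, W=1, U=0, X=2, Z=0) weight 8/2187
  (Y=0, V=1, W=1, U=0, X=2, Z=1) weight 8/2187
  (Y=0, V=1, W=1, U=0, X=2, Z=2) weight 8/2187
  (Y=0, V=1, W=2, U=0, X=2, Z=0) weight 8/2187
  (Y=0, V=1, W=2, U=0, X=2, Z=1) weight 8/2187
  (Y=0, V=1, W=2, U=0, X=2, Z=2) weight 8/2187
  (Y=0, V=1, W=3, U=0, X=2, Z=0) weight 8/2187
  (Y=0, V=1, W=3, U=0, X=2, Z=1) weight 8/2187
  (Y=0, V=2, W=1, U=0, X=1, Z=0) weight 4/6561
  … 45 more
Group by V:
  weight(V=1) = 116/1701
  weight(V=2) = 118/5103
Total weight = 116/1701 + 118/5103 = 466/5103
P(V=1 | obs) = 116/1701 / 466/5103 = 174/233
P(V=2 | obs) = 118/5103 / 466/5103 = 59/233

P(V=1) = 174/233, P(V=2) = 59/233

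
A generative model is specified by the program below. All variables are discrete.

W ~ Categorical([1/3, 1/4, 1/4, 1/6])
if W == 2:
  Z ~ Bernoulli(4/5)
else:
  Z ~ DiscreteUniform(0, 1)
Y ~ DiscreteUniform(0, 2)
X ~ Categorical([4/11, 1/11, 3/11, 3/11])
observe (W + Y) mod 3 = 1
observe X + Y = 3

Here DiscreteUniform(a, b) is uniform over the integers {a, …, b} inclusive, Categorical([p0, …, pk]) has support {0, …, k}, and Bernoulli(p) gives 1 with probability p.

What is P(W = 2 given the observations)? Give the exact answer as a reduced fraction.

Enumerate traces; 8 have nonzero weight after conditioning:
  (W=0, Z=0, Y=1, X=2) weight 1/66
  (W=0, Z=1, Y=1, X=2) weight 1/66
  (W=1, Z=0, Y=0, X=3) weight 1/88
  (W=1, Z=1, Y=0, X=3) weight 1/88
  (W=2, Z=0, Y=2, X=1) weight 1/660
  (W=2, Z=1, Y=2, X=1) weight 1/165
  (W=3, Z=0, Y=1, X=2) weight 1/132
  (W=3, Z=1, Y=1, X=2) weight 1/132
Group by W:
  weight(W=0) = 1/33
  weight(W=1) = 1/44
  weight(W=2) = 1/132
  weight(W=3) = 1/66
Total weight = 1/33 + 1/44 + 1/132 + 1/66 = 5/66
P(W=0 | obs) = 1/33 / 5/66 = 2/5
P(W=1 | obs) = 1/44 / 5/66 = 3/10
P(W=2 | obs) = 1/132 / 5/66 = 1/10
P(W=3 | obs) = 1/66 / 5/66 = 1/5

P(W = 2 | obs) = 1/10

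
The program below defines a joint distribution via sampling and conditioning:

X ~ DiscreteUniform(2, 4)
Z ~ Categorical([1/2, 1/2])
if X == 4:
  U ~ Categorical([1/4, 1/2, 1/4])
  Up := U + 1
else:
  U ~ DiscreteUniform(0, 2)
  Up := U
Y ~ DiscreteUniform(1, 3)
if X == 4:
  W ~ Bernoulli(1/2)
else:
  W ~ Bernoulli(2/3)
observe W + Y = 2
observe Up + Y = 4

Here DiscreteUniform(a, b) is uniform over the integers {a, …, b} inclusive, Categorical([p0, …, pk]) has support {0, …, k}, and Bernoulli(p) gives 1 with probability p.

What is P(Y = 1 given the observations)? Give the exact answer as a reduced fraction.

P(Y = 1 | obs) = 9/43

Enumerate traces; 8 have nonzero weight after conditioning:
  (X=2, Z=0, U=2, Y=2, W=0) weight 1/162
  (X=2, Z=1, U=2, Y=2, W=0) weight 1/162
  (X=3, Z=0, U=2, Y=2, W=0) weight 1/162
  (X=3, Z=1, U=2, Y=2, W=0) weight 1/162
  (X=4, Z=0, U=1, Y=2, W=0) weight 1/72
  (X=4, Z=0, U=2, Y=1, W=1) weight 1/144
  (X=4, Z=1, U=1, Y=2, W=0) weight 1/72
  (X=4, Z=1, U=2, Y=1, W=1) weight 1/144
Group by Y:
  weight(Y=1) = 1/72
  weight(Y=2) = 17/324
Total weight = 1/72 + 17/324 = 43/648
P(Y=1 | obs) = 1/72 / 43/648 = 9/43
P(Y=2 | obs) = 17/324 / 43/648 = 34/43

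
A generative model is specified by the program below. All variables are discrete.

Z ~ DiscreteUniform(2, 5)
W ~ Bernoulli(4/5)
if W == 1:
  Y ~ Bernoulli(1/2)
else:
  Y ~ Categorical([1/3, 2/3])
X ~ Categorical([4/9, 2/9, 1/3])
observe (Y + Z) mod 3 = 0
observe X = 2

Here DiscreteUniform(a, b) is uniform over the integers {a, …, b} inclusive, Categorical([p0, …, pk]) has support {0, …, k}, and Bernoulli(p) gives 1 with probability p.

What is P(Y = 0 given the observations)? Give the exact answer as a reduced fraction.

P(Y = 0 | obs) = 7/23

Enumerate traces; 6 have nonzero weight after conditioning:
  (Z=2, W=0, Y=1, X=2) weight 1/90
  (Z=2, W=1, Y=1, X=2) weight 1/30
  (Z=3, W=0, Y=0, X=2) weight 1/180
  (Z=3, W=1, Y=0, X=2) weight 1/30
  (Z=5, W=0, Y=1, X=2) weight 1/90
  (Z=5, W=1, Y=1, X=2) weight 1/30
Group by Y:
  weight(Y=0) = 7/180
  weight(Y=1) = 4/45
Total weight = 7/180 + 4/45 = 23/180
P(Y=0 | obs) = 7/180 / 23/180 = 7/23
P(Y=1 | obs) = 4/45 / 23/180 = 16/23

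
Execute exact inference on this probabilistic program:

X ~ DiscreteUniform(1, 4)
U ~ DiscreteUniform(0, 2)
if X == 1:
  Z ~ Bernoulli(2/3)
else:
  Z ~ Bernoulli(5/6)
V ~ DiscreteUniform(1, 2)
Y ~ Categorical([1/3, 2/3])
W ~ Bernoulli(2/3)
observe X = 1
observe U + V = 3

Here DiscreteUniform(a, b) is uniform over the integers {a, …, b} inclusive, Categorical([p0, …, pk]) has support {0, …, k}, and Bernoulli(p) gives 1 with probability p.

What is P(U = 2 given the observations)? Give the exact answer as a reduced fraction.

Enumerate traces; 16 have nonzero weight after conditioning:
  (X=1, U=1, Z=0, V=2, Y=0, W=0) weight 1/648
  (X=1, U=1, Z=0, V=2, Y=0, W=1) weight 1/324
  (X=1, U=1, Z=0, V=2, Y=1, W=0) weight 1/324
  (X=1, U=1, Z=0, V=2, Y=1, W=1) weight 1/162
  (X=1, U=1, Z=1, V=2, Y=0, W=0) weight 1/324
  (X=1, U=1, Z=1, V=2, Y=0, W=1) weight 1/162
  (X=1, U=1, Z=1, V=2, Y=1, W=0) weight 1/162
  (X=1, U=1, Z=1, V=2, Y=1, W=1) weight 1/81
  (X=1, U=2, Z=0, V=1, Y=0, W=0) weight 1/648
  … 7 more
Group by U:
  weight(U=1) = 1/24
  weight(U=2) = 1/24
Total weight = 1/24 + 1/24 = 1/12
P(U=1 | obs) = 1/24 / 1/12 = 1/2
P(U=2 | obs) = 1/24 / 1/12 = 1/2

P(U = 2 | obs) = 1/2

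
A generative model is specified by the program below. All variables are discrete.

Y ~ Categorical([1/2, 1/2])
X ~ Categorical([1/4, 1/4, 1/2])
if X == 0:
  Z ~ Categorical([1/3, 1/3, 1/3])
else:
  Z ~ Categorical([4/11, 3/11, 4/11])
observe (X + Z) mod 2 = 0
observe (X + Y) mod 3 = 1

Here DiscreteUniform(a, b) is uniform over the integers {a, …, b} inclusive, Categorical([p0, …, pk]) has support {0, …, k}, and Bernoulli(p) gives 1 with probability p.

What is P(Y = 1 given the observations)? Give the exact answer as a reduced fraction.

Enumerate traces; 3 have nonzero weight after conditioning:
  (Y=0, X=1, Z=1) weight 3/88
  (Y=1, X=0, Z=0) weight 1/24
  (Y=1, X=0, Z=2) weight 1/24
Group by Y:
  weight(Y=0) = 3/88
  weight(Y=1) = 1/12
Total weight = 3/88 + 1/12 = 31/264
P(Y=0 | obs) = 3/88 / 31/264 = 9/31
P(Y=1 | obs) = 1/12 / 31/264 = 22/31

P(Y = 1 | obs) = 22/31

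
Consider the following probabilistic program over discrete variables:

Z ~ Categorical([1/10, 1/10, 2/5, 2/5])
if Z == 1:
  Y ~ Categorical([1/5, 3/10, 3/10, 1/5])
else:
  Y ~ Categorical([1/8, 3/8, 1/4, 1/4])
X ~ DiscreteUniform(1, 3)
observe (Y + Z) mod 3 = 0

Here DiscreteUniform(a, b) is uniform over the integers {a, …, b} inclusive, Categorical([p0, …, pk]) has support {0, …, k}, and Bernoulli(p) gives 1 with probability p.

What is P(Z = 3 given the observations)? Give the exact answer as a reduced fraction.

P(Z = 3 | obs) = 20/49

Enumerate traces; 18 have nonzero weight after conditioning:
  (Z=0, Y=0, X=1) weight 1/240
  (Z=0, Y=0, X=2) weight 1/240
  (Z=0, Y=0, X=3) weight 1/240
  (Z=0, Y=3, X=1) weight 1/120
  (Z=0, Y=3, X=2) weight 1/120
  (Z=0, Y=3, X=3) weight 1/120
  (Z=1, Y=2, X=1) weight 1/100
  (Z=1, Y=2, X=2) weight 1/100
  (Z=2, Y=1, X=1) weight 1/20
  (Z=3, Y=0, X=1) weight 1/60
  … 8 more
Group by Z:
  weight(Z=0) = 3/80
  weight(Z=1) = 3/100
  weight(Z=2) = 3/20
  weight(Z=3) = 3/20
Total weight = 3/80 + 3/100 + 3/20 + 3/20 = 147/400
P(Z=0 | obs) = 3/80 / 147/400 = 5/49
P(Z=1 | obs) = 3/100 / 147/400 = 4/49
P(Z=2 | obs) = 3/20 / 147/400 = 20/49
P(Z=3 | obs) = 3/20 / 147/400 = 20/49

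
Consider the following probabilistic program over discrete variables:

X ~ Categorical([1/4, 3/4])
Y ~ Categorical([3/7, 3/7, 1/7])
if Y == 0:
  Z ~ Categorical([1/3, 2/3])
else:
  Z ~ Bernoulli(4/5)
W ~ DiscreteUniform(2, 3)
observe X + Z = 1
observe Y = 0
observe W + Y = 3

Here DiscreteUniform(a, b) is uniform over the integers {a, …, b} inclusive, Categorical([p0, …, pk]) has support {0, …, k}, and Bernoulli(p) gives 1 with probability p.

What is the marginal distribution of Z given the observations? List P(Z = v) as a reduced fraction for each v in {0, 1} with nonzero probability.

P(Z=0) = 3/5, P(Z=1) = 2/5

Enumerate traces; 2 have nonzero weight after conditioning:
  (X=0, Y=0, Z=1, W=3) weight 1/28
  (X=1, Y=0, Z=0, W=3) weight 3/56
Group by Z:
  weight(Z=0) = 3/56
  weight(Z=1) = 1/28
Total weight = 3/56 + 1/28 = 5/56
P(Z=0 | obs) = 3/56 / 5/56 = 3/5
P(Z=1 | obs) = 1/28 / 5/56 = 2/5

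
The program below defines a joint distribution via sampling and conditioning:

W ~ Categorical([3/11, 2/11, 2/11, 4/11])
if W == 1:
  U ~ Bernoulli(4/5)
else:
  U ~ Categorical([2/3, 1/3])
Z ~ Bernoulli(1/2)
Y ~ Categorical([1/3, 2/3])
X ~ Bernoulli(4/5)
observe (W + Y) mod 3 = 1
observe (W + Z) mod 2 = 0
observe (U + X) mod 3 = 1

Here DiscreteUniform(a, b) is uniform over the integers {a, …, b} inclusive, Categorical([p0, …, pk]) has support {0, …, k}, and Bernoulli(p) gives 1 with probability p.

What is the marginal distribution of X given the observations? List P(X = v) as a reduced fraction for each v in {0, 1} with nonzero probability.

Enumerate traces; 6 have nonzero weight after conditioning:
  (W=0, U=0, Z=0, Y=1, X=1) weight 8/165
  (W=0, U=1, Z=0, Y=1, X=0) weight 1/165
  (W=1, U=0, Z=1, Y=0, X=1) weight 4/825
  (W=1, U=1, Z=1, Y=0, X=0) weight 4/825
  (W=3, U=0, Z=1, Y=1, X=1) weight 32/495
  (W=3, U=1, Z=1, Y=1, X=0) weight 4/495
Group by X:
  weight(X=0) = 47/2475
  weight(X=1) = 292/2475
Total weight = 47/2475 + 292/2475 = 113/825
P(X=0 | obs) = 47/2475 / 113/825 = 47/339
P(X=1 | obs) = 292/2475 / 113/825 = 292/339

P(X=0) = 47/339, P(X=1) = 292/339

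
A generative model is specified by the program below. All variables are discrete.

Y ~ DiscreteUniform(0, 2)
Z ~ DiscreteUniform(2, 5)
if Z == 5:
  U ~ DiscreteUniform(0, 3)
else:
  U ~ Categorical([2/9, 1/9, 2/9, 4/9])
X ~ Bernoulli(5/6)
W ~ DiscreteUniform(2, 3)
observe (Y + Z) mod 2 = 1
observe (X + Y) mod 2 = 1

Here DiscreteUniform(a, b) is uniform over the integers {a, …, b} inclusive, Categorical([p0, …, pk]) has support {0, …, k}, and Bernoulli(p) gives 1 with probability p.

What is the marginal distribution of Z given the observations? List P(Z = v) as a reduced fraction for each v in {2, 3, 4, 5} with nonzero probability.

Enumerate traces; 48 have nonzero weight after conditioning:
  (Y=0, Z=3, U=0, X=1, W=2) weight 5/648
  (Y=0, Z=3, U=0, X=1, W=3) weight 5/648
  (Y=0, Z=3, U=1, X=1, W=2) weight 5/1296
  (Y=0, Z=3, U=1, X=1, W=3) weight 5/1296
  (Y=0, Z=3, U=2, X=1, W=2) weight 5/648
  (Y=0, Z=3, U=2, X=1, W=3) weight 5/648
  (Y=0, Z=3, U=3, X=1, W=2) weight 5/324
  (Y=0, Z=3, U=3, X=1, W=3) weight 5/324
  (Y=0, Z=5, U=0, X=1, W=2) weight 5/576
  (Y=1, Z=2, U=0, X=0, W=2) weight 1/648
  … 38 more
Group by Z:
  weight(Z=2) = 1/72
  weight(Z=3) = 5/36
  weight(Z=4) = 1/72
  weight(Z=5) = 5/36
Total weight = 1/72 + 5/36 + 1/72 + 5/36 = 11/36
P(Z=2 | obs) = 1/72 / 11/36 = 1/22
P(Z=3 | obs) = 5/36 / 11/36 = 5/11
P(Z=4 | obs) = 1/72 / 11/36 = 1/22
P(Z=5 | obs) = 5/36 / 11/36 = 5/11

P(Z=2) = 1/22, P(Z=3) = 5/11, P(Z=4) = 1/22, P(Z=5) = 5/11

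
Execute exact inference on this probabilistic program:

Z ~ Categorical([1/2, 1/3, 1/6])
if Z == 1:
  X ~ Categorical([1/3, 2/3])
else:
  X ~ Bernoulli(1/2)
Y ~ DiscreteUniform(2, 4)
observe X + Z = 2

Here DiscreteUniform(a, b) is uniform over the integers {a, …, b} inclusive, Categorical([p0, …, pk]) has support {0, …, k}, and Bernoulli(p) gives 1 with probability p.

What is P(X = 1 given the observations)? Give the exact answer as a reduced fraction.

Enumerate traces; 6 have nonzero weight after conditioning:
  (Z=1, X=1, Y=2) weight 2/27
  (Z=1, X=1, Y=3) weight 2/27
  (Z=1, X=1, Y=4) weight 2/27
  (Z=2, X=0, Y=2) weight 1/36
  (Z=2, X=0, Y=3) weight 1/36
  (Z=2, X=0, Y=4) weight 1/36
Group by X:
  weight(X=0) = 1/12
  weight(X=1) = 2/9
Total weight = 1/12 + 2/9 = 11/36
P(X=0 | obs) = 1/12 / 11/36 = 3/11
P(X=1 | obs) = 2/9 / 11/36 = 8/11

P(X = 1 | obs) = 8/11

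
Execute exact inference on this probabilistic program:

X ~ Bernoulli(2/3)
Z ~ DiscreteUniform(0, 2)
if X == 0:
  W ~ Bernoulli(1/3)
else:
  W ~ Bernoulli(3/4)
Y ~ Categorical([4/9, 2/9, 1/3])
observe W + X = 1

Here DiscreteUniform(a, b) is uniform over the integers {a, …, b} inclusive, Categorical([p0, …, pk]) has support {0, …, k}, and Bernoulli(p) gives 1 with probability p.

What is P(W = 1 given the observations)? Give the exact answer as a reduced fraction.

P(W = 1 | obs) = 2/5

Enumerate traces; 18 have nonzero weight after conditioning:
  (X=0, Z=0, W=1, Y=0) weight 4/243
  (X=0, Z=0, W=1, Y=1) weight 2/243
  (X=0, Z=0, W=1, Y=2) weight 1/81
  (X=0, Z=1, W=1, Y=0) weight 4/243
  (X=0, Z=1, W=1, Y=1) weight 2/243
  (X=0, Z=1, W=1, Y=2) weight 1/81
  (X=0, Z=2, W=1, Y=0) weight 4/243
  (X=0, Z=2, W=1, Y=1) weight 2/243
  (X=1, Z=0, W=0, Y=0) weight 2/81
  … 9 more
Group by W:
  weight(W=0) = 1/6
  weight(W=1) = 1/9
Total weight = 1/6 + 1/9 = 5/18
P(W=0 | obs) = 1/6 / 5/18 = 3/5
P(W=1 | obs) = 1/9 / 5/18 = 2/5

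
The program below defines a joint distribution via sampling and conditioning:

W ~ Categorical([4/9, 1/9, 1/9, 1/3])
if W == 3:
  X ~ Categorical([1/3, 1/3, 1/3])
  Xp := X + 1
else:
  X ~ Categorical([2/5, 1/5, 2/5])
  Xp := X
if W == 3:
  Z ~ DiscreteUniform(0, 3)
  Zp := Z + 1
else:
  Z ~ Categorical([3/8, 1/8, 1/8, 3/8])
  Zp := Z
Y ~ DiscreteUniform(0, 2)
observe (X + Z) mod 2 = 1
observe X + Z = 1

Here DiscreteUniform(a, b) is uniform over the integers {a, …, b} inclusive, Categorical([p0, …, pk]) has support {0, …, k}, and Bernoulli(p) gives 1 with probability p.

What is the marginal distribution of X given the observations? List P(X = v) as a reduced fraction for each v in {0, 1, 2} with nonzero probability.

P(X=0) = 11/25, P(X=1) = 14/25

Enumerate traces; 24 have nonzero weight after conditioning:
  (W=0, X=0, Z=1, Y=0) weight 1/135
  (W=0, X=0, Z=1, Y=1) weight 1/135
  (W=0, X=0, Z=1, Y=2) weight 1/135
  (W=0, X=1, Z=0, Y=0) weight 1/90
  (W=0, X=1, Z=0, Y=1) weight 1/90
  (W=0, X=1, Z=0, Y=2) weight 1/90
  (W=1, X=0, Z=1, Y=0) weight 1/540
  (W=1, X=0, Z=1, Y=1) weight 1/540
  … 16 more
Group by X:
  weight(X=0) = 11/180
  weight(X=1) = 7/90
Total weight = 11/180 + 7/90 = 5/36
P(X=0 | obs) = 11/180 / 5/36 = 11/25
P(X=1 | obs) = 7/90 / 5/36 = 14/25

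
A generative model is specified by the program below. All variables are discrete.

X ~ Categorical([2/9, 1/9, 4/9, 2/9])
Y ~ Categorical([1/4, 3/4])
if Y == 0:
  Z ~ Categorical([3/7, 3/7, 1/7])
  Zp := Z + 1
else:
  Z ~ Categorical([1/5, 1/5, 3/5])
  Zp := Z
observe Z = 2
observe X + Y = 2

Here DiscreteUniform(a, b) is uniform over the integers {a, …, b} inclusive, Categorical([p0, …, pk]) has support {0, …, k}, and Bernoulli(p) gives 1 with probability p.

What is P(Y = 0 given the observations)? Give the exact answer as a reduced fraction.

Enumerate traces; 2 have nonzero weight after conditioning:
  (X=1, Y=1, Z=2) weight 1/20
  (X=2, Y=0, Z=2) weight 1/63
Group by Y:
  weight(Y=0) = 1/63
  weight(Y=1) = 1/20
Total weight = 1/63 + 1/20 = 83/1260
P(Y=0 | obs) = 1/63 / 83/1260 = 20/83
P(Y=1 | obs) = 1/20 / 83/1260 = 63/83

P(Y = 0 | obs) = 20/83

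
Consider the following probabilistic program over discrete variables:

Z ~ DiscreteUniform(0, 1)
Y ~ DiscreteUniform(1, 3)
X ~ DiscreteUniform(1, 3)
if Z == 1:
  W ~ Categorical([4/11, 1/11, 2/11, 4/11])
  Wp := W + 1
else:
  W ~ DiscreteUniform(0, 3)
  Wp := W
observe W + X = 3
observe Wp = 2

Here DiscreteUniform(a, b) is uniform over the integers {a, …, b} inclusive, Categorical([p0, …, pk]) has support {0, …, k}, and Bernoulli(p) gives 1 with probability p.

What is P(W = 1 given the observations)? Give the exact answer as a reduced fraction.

Enumerate traces; 6 have nonzero weight after conditioning:
  (Z=0, Y=1, X=1, W=2) weight 1/72
  (Z=0, Y=2, X=1, W=2) weight 1/72
  (Z=0, Y=3, X=1, W=2) weight 1/72
  (Z=1, Y=1, X=2, W=1) weight 1/198
  (Z=1, Y=2, X=2, W=1) weight 1/198
  (Z=1, Y=3, X=2, W=1) weight 1/198
Group by W:
  weight(W=1) = 1/66
  weight(W=2) = 1/24
Total weight = 1/66 + 1/24 = 5/88
P(W=1 | obs) = 1/66 / 5/88 = 4/15
P(W=2 | obs) = 1/24 / 5/88 = 11/15

P(W = 1 | obs) = 4/15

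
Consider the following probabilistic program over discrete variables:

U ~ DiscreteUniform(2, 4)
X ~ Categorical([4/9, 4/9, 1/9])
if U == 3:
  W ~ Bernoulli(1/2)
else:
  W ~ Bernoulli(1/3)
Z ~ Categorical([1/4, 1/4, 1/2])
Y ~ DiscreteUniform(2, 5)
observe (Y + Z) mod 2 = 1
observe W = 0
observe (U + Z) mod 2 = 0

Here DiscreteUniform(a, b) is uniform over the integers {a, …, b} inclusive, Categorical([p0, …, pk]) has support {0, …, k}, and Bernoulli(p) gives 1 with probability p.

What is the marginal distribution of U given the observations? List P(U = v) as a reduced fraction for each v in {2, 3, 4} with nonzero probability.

Enumerate traces; 30 have nonzero weight after conditioning:
  (U=2, X=0, W=0, Z=0, Y=3) weight 1/162
  (U=2, X=0, W=0, Z=0, Y=5) weight 1/162
  (U=2, X=0, W=0, Z=2, Y=3) weight 1/81
  (U=2, X=0, W=0, Z=2, Y=5) weight 1/81
  (U=2, X=1, W=0, Z=0, Y=3) weight 1/162
  (U=2, X=1, W=0, Z=0, Y=5) weight 1/162
  (U=2, X=1, W=0, Z=2, Y=3) weight 1/81
  (U=2, X=1, W=0, Z=2, Y=5) weight 1/81
  (U=3, X=0, W=0, Z=1, Y=2) weight 1/216
  (U=4, X=0, W=0, Z=0, Y=3) weight 1/162
  … 20 more
Group by U:
  weight(U=2) = 1/12
  weight(U=3) = 1/48
  weight(U=4) = 1/12
Total weight = 1/12 + 1/48 + 1/12 = 3/16
P(U=2 | obs) = 1/12 / 3/16 = 4/9
P(U=3 | obs) = 1/48 / 3/16 = 1/9
P(U=4 | obs) = 1/12 / 3/16 = 4/9

P(U=2) = 4/9, P(U=3) = 1/9, P(U=4) = 4/9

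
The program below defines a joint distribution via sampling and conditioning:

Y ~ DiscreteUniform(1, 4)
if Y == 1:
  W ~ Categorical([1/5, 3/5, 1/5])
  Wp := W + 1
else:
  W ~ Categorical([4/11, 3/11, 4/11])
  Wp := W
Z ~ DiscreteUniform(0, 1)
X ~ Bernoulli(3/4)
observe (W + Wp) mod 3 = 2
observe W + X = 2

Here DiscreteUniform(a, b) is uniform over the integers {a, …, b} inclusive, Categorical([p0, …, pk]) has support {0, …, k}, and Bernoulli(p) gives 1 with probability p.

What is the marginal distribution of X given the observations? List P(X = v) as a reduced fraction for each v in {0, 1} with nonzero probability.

P(X=0) = 11/146, P(X=1) = 135/146

Enumerate traces; 8 have nonzero weight after conditioning:
  (Y=1, W=2, Z=0, X=0) weight 1/160
  (Y=1, W=2, Z=1, X=0) weight 1/160
  (Y=2, W=1, Z=0, X=1) weight 9/352
  (Y=2, W=1, Z=1, X=1) weight 9/352
  (Y=3, W=1, Z=0, X=1) weight 9/352
  (Y=3, W=1, Z=1, X=1) weight 9/352
  (Y=4, W=1, Z=0, X=1) weight 9/352
  (Y=4, W=1, Z=1, X=1) weight 9/352
Group by X:
  weight(X=0) = 1/80
  weight(X=1) = 27/176
Total weight = 1/80 + 27/176 = 73/440
P(X=0 | obs) = 1/80 / 73/440 = 11/146
P(X=1 | obs) = 27/176 / 73/440 = 135/146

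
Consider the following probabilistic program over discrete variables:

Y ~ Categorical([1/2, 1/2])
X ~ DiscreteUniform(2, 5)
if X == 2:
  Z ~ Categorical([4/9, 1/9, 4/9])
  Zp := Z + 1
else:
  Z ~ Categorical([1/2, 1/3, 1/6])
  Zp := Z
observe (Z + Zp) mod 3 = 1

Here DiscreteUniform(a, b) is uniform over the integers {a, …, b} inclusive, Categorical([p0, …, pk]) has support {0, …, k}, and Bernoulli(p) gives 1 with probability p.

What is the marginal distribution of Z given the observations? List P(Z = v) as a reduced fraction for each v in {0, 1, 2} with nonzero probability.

Enumerate traces; 8 have nonzero weight after conditioning:
  (Y=0, X=2, Z=0) weight 1/18
  (Y=0, X=3, Z=2) weight 1/48
  (Y=0, X=4, Z=2) weight 1/48
  (Y=0, X=5, Z=2) weight 1/48
  (Y=1, X=2, Z=0) weight 1/18
  (Y=1, X=3, Z=2) weight 1/48
  (Y=1, X=4, Z=2) weight 1/48
  (Y=1, X=5, Z=2) weight 1/48
Group by Z:
  weight(Z=0) = 1/9
  weight(Z=2) = 1/8
Total weight = 1/9 + 1/8 = 17/72
P(Z=0 | obs) = 1/9 / 17/72 = 8/17
P(Z=2 | obs) = 1/8 / 17/72 = 9/17

P(Z=0) = 8/17, P(Z=2) = 9/17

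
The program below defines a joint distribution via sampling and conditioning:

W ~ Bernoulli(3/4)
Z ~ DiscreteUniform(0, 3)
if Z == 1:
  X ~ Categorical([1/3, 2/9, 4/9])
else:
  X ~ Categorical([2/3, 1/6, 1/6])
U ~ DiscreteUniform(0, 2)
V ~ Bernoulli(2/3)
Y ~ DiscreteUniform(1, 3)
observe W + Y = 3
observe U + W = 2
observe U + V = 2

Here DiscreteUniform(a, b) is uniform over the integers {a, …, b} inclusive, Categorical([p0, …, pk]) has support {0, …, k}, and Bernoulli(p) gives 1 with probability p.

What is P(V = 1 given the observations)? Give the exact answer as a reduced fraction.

P(V = 1 | obs) = 6/7

Enumerate traces; 24 have nonzero weight after conditioning:
  (W=0, Z=0, X=0, U=2, V=0, Y=3) weight 1/648
  (W=0, Z=0, X=1, U=2, V=0, Y=3) weight 1/2592
  (W=0, Z=0, X=2, U=2, V=0, Y=3) weight 1/2592
  (W=0, Z=1, X=0, U=2, V=0, Y=3) weight 1/1296
  (W=0, Z=1, X=1, U=2, V=0, Y=3) weight 1/1944
  (W=0, Z=1, X=2, U=2, V=0, Y=3) weight 1/972
  (W=0, Z=2, X=0, U=2, V=0, Y=3) weight 1/648
  (W=0, Z=2, X=1, U=2, V=0, Y=3) weight 1/2592
  (W=1, Z=0, X=0, U=1, V=1, Y=2) weight 1/108
  … 15 more
Group by V:
  weight(V=0) = 1/108
  weight(V=1) = 1/18
Total weight = 1/108 + 1/18 = 7/108
P(V=0 | obs) = 1/108 / 7/108 = 1/7
P(V=1 | obs) = 1/18 / 7/108 = 6/7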